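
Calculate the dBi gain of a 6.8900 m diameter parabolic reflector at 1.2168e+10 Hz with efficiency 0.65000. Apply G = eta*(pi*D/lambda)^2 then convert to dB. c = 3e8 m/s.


lambda = c / f = 3.0000e+08 / 1.2168e+10 = 0.02465483 m
G_linear = 0.65000 * (pi * 6.8900 / 0.02465483)^2 = 501011.3
G_dBi = 10 * log10(501011.3) = 57.00 dBi

57.00 dBi


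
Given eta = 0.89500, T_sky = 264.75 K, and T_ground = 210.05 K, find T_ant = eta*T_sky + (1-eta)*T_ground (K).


T_ant = 0.89500 * 264.75 + (1 - 0.89500) * 210.05 = 259.0 K

259.0 K


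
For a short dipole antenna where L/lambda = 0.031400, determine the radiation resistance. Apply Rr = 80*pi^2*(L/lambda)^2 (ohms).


Rr = 80 * pi^2 * (0.031400)^2 = 80 * 9.869604 * 9.859600e-04 = 0.7785 ohm

0.7785 ohm


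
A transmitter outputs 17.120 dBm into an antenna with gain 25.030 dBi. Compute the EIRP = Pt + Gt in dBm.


EIRP = Pt + Gt = 17.120 + 25.030 = 42.15 dBm

42.15 dBm


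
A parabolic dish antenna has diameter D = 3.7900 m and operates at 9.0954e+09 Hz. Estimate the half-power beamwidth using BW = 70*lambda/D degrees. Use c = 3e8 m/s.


lambda = c / f = 3.0000e+08 / 9.0954e+09 = 0.03298371 m
BW = 70 * 0.03298371 / 3.7900 = 0.6092 deg

0.6092 deg


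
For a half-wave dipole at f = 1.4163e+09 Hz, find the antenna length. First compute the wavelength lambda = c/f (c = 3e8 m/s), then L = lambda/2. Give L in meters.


lambda = c / f = 3.0000e+08 / 1.4163e+09 = 0.2118195 m
L = lambda / 2 = 0.2118195 / 2 = 0.1059 m

0.1059 m


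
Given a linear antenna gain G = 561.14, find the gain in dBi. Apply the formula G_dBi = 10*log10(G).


G_dBi = 10 * log10(561.14) = 27.49 dBi

27.49 dBi


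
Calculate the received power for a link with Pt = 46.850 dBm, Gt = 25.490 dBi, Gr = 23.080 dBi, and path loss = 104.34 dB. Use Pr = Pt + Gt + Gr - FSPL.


Pr = 46.850 + 25.490 + 23.080 - 104.34 = -8.92 dBm

-8.92 dBm


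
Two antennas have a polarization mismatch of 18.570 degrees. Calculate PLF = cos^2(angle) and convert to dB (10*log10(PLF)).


PLF_linear = cos^2(18.570 deg) = 0.8985813
PLF_dB = 10 * log10(0.8985813) = -0.4644 dB

-0.4644 dB


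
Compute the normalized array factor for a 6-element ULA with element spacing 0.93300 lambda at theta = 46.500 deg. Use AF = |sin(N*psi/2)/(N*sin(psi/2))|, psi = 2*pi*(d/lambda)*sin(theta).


psi = 2*pi*0.93300*sin(46.500 deg) = 4.252298 rad
AF = |sin(6*4.252298/2) / (6*sin(4.252298/2))| = 0.03714

0.03714


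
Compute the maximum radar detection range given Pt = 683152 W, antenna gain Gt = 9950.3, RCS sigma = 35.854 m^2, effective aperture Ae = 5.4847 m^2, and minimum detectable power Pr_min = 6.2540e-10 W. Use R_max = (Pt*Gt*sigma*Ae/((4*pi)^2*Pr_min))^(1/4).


R^4 = 683152*9950.3*35.854*5.4847 / ((4*pi)^2 * 6.2540e-10) = 1.353525e+19
R_max = 1.353525e+19^0.25 = 60655 m

60655 m


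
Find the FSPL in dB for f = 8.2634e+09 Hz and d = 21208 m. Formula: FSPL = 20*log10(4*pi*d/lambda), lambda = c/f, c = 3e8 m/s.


lambda = c / f = 3.0000e+08 / 8.2634e+09 = 0.03630467 m
FSPL = 20 * log10(4*pi*21208/0.03630467) = 137.3 dB

137.3 dB


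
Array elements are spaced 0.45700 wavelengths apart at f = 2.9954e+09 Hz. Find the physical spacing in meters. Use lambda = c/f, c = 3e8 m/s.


lambda = c / f = 3.0000e+08 / 2.9954e+09 = 0.1001536 m
d = 0.45700 * 0.1001536 = 0.04577 m

0.04577 m


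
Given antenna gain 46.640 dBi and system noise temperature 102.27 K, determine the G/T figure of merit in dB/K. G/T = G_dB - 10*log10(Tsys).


G/T = 46.640 - 10*log10(102.27) = 46.640 - 20.09748 = 26.54 dB/K

26.54 dB/K


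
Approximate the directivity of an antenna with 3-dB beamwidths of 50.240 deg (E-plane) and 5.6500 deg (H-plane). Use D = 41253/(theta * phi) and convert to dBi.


D_linear = 41253 / (50.240 * 5.6500) = 145.3307
D_dBi = 10 * log10(145.3307) = 21.62 dBi

21.62 dBi


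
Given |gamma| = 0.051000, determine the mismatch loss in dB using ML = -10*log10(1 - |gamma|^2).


ML = -10 * log10(1 - 0.051000^2) = -10 * log10(0.997399) = 0.01131 dB

0.01131 dB


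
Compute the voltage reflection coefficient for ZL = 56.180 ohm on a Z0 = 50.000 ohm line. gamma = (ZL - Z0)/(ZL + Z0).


gamma = (56.180 - 50.000) / (56.180 + 50.000) = 0.05820

0.05820


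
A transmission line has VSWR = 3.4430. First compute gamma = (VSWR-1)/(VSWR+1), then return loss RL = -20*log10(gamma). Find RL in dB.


gamma = (3.4430 - 1) / (3.4430 + 1) = 0.5498537
RL = -20 * log10(0.5498537) = 5.195 dB

5.195 dB


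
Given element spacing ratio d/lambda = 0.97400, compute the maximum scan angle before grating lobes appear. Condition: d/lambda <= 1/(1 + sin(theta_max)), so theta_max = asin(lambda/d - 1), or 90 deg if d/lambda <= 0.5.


lambda/d - 1 = 1/0.97400 - 1 = 0.02669405
theta_max = asin(0.02669405) = 1.530 deg

1.530 deg


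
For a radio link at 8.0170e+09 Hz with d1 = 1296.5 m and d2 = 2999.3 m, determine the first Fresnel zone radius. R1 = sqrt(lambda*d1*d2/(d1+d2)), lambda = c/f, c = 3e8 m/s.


lambda = c / f = 3.0000e+08 / 8.0170e+09 = 0.03742048 m
R1 = sqrt(0.03742048 * 1296.5 * 2999.3 / (1296.5 + 2999.3)) = 5.820 m

5.820 m


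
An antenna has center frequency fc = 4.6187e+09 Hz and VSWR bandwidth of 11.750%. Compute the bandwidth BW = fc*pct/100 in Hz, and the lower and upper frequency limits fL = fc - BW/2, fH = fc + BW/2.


BW = 4.6187e+09 * 11.750/100 = 5.426972e+08 Hz
fL = 4.6187e+09 - 5.426972e+08/2 = 4.347e+09 Hz
fH = 4.6187e+09 + 5.426972e+08/2 = 4.890e+09 Hz

BW=5.427e+08 Hz, fL=4.347e+09 Hz, fH=4.890e+09 Hz


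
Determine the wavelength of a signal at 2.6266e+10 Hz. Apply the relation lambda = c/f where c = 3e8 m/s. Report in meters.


lambda = c / f = 3.0000e+08 / 2.6266e+10 = 0.01142 m

0.01142 m


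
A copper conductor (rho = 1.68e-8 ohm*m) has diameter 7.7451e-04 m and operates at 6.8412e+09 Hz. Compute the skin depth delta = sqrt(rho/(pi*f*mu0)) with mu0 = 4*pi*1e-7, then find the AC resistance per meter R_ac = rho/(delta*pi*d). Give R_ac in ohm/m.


delta = sqrt(1.68e-8 / (pi * 6.8412e+09 * 4*pi*1e-7)) = 7.886942e-07 m
R_ac = 1.68e-8 / (7.886942e-07 * pi * 7.7451e-04) = 8.754 ohm/m

8.754 ohm/m


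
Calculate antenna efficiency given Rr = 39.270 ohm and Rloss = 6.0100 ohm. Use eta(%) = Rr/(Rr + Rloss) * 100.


eta = 39.270 / (39.270 + 6.0100) * 100 = 86.73%

86.73%


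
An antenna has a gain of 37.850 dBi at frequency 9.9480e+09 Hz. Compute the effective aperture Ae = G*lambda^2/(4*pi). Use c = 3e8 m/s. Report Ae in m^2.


lambda = c / f = 3.0000e+08 / 9.9480e+09 = 0.03015682 m
G_linear = 10^(37.850/10) = 6095.369
Ae = G_linear * lambda^2 / (4*pi) = 6095.369 * 0.03015682^2 / (4*pi) = 0.4411 m^2

0.4411 m^2


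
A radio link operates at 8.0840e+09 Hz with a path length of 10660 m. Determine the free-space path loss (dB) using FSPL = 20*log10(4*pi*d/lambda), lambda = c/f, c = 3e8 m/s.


lambda = c / f = 3.0000e+08 / 8.0840e+09 = 0.03711034 m
FSPL = 20 * log10(4*pi*10660/0.03711034) = 131.1 dB

131.1 dB


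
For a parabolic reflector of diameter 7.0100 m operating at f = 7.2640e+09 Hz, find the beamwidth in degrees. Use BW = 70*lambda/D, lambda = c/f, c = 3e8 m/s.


lambda = c / f = 3.0000e+08 / 7.2640e+09 = 0.04129956 m
BW = 70 * 0.04129956 / 7.0100 = 0.4124 deg

0.4124 deg


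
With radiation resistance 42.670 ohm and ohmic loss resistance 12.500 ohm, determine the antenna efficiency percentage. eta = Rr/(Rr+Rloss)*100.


eta = 42.670 / (42.670 + 12.500) * 100 = 77.34%

77.34%


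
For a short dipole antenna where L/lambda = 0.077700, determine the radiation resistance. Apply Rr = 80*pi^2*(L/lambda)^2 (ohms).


Rr = 80 * pi^2 * (0.077700)^2 = 80 * 9.869604 * 6.037290e-03 = 4.767 ohm

4.767 ohm


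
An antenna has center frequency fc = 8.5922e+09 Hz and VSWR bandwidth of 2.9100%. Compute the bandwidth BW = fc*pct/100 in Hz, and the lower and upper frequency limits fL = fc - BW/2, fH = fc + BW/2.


BW = 8.5922e+09 * 2.9100/100 = 2.500330e+08 Hz
fL = 8.5922e+09 - 2.500330e+08/2 = 8.467e+09 Hz
fH = 8.5922e+09 + 2.500330e+08/2 = 8.717e+09 Hz

BW=2.500e+08 Hz, fL=8.467e+09 Hz, fH=8.717e+09 Hz


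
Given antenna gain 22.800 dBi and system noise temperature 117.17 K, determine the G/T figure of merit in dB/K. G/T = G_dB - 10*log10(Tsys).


G/T = 22.800 - 10*log10(117.17) = 22.800 - 20.68816 = 2.112 dB/K

2.112 dB/K


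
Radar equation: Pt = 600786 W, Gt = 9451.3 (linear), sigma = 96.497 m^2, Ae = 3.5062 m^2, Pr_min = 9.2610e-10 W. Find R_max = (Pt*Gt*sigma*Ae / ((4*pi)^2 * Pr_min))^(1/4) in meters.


R^4 = 600786*9451.3*96.497*3.5062 / ((4*pi)^2 * 9.2610e-10) = 1.313664e+19
R_max = 1.313664e+19^0.25 = 60203 m

60203 m


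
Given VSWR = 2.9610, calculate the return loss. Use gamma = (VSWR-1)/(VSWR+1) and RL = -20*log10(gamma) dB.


gamma = (2.9610 - 1) / (2.9610 + 1) = 0.4950770
RL = -20 * log10(0.4950770) = 6.107 dB

6.107 dB


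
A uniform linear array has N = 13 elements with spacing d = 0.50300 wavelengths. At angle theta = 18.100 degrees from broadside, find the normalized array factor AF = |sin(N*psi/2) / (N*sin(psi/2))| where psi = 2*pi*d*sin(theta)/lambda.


psi = 2*pi*0.50300*sin(18.100 deg) = 0.9818749 rad
AF = |sin(13*0.9818749/2) / (13*sin(0.9818749/2))| = 0.01613

0.01613


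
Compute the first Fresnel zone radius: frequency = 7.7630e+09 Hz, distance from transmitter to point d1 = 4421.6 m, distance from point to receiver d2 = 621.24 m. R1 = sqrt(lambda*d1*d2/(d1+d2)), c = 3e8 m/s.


lambda = c / f = 3.0000e+08 / 7.7630e+09 = 0.03864485 m
R1 = sqrt(0.03864485 * 4421.6 * 621.24 / (4421.6 + 621.24)) = 4.588 m

4.588 m


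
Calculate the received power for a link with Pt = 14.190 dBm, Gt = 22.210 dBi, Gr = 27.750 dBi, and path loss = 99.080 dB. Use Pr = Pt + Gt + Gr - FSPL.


Pr = 14.190 + 22.210 + 27.750 - 99.080 = -34.93 dBm

-34.93 dBm


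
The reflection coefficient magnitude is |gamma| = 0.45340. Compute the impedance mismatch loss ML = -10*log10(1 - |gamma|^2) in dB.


ML = -10 * log10(1 - 0.45340^2) = -10 * log10(0.79442844) = 0.9995 dB

0.9995 dB


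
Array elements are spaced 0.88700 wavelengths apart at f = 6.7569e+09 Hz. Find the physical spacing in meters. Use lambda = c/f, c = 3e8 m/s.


lambda = c / f = 3.0000e+08 / 6.7569e+09 = 0.04439906 m
d = 0.88700 * 0.04439906 = 0.03938 m

0.03938 m


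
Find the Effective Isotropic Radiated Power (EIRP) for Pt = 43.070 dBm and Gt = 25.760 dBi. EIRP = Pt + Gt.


EIRP = Pt + Gt = 43.070 + 25.760 = 68.83 dBm

68.83 dBm


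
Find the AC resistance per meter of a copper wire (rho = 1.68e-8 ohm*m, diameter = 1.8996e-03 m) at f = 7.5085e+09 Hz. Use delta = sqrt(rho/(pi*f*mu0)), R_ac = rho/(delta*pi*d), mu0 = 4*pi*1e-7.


delta = sqrt(1.68e-8 / (pi * 7.5085e+09 * 4*pi*1e-7)) = 7.528322e-07 m
R_ac = 1.68e-8 / (7.528322e-07 * pi * 1.8996e-03) = 3.739 ohm/m

3.739 ohm/m


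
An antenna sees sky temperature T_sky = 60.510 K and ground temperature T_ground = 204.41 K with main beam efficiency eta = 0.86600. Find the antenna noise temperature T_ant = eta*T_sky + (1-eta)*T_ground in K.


T_ant = 0.86600 * 60.510 + (1 - 0.86600) * 204.41 = 79.79 K

79.79 K


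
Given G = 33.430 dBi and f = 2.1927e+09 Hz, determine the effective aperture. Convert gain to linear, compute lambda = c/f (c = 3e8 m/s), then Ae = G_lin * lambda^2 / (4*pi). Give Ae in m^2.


lambda = c / f = 3.0000e+08 / 2.1927e+09 = 0.1368176 m
G_linear = 10^(33.430/10) = 2202.926
Ae = G_linear * lambda^2 / (4*pi) = 2202.926 * 0.1368176^2 / (4*pi) = 3.282 m^2

3.282 m^2


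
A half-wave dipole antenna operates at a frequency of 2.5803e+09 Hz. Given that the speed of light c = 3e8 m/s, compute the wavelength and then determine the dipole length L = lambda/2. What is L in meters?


lambda = c / f = 3.0000e+08 / 2.5803e+09 = 0.1162656 m
L = lambda / 2 = 0.1162656 / 2 = 0.05813 m

0.05813 m


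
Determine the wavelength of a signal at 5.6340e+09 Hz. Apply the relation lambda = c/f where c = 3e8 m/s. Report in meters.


lambda = c / f = 3.0000e+08 / 5.6340e+09 = 0.05325 m

0.05325 m


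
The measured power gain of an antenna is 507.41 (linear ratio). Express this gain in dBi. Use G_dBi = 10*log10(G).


G_dBi = 10 * log10(507.41) = 27.05 dBi

27.05 dBi


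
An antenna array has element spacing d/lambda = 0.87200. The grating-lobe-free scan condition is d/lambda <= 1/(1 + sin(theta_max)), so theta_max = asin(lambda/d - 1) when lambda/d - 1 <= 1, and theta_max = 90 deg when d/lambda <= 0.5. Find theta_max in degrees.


lambda/d - 1 = 1/0.87200 - 1 = 0.1467890
theta_max = asin(0.1467890) = 8.441 deg

8.441 deg


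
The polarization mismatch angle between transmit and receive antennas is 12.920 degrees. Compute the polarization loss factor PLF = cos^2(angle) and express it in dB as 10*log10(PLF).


PLF_linear = cos^2(12.920 deg) = 0.9500074
PLF_dB = 10 * log10(0.9500074) = -0.2227 dB

-0.2227 dB


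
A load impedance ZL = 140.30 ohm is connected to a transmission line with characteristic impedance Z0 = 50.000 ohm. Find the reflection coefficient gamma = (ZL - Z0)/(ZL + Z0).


gamma = (140.30 - 50.000) / (140.30 + 50.000) = 0.4745

0.4745


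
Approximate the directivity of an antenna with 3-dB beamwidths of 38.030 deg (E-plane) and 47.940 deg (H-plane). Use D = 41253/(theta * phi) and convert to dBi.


D_linear = 41253 / (38.030 * 47.940) = 22.62722
D_dBi = 10 * log10(22.62722) = 13.55 dBi

13.55 dBi


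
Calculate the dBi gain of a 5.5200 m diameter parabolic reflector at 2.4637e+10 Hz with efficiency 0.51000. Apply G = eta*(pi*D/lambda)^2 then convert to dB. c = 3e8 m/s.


lambda = c / f = 3.0000e+08 / 2.4637e+10 = 0.01217681 m
G_linear = 0.51000 * (pi * 5.5200 / 0.01217681)^2 = 1.034382e+06
G_dBi = 10 * log10(1.034382e+06) = 60.15 dBi

60.15 dBi


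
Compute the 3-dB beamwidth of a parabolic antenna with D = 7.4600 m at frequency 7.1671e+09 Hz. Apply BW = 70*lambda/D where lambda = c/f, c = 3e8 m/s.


lambda = c / f = 3.0000e+08 / 7.1671e+09 = 0.04185793 m
BW = 70 * 0.04185793 / 7.4600 = 0.3928 deg

0.3928 deg


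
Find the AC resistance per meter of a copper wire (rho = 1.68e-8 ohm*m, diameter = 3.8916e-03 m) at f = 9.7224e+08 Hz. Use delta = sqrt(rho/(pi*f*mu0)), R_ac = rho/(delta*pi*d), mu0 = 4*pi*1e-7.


delta = sqrt(1.68e-8 / (pi * 9.7224e+08 * 4*pi*1e-7)) = 2.092127e-06 m
R_ac = 1.68e-8 / (2.092127e-06 * pi * 3.8916e-03) = 0.6568 ohm/m

0.6568 ohm/m


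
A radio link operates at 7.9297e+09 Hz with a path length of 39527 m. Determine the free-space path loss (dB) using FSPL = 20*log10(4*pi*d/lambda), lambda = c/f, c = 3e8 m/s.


lambda = c / f = 3.0000e+08 / 7.9297e+09 = 0.03783245 m
FSPL = 20 * log10(4*pi*39527/0.03783245) = 142.4 dB

142.4 dB


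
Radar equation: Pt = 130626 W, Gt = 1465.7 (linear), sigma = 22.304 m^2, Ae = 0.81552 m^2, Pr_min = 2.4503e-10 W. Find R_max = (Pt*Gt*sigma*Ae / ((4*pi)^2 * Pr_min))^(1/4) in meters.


R^4 = 130626*1465.7*22.304*0.81552 / ((4*pi)^2 * 2.4503e-10) = 9.000219e+16
R_max = 9.000219e+16^0.25 = 17321 m

17321 m


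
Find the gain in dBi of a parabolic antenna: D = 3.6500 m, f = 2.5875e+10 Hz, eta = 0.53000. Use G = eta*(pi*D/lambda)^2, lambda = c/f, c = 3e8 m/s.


lambda = c / f = 3.0000e+08 / 2.5875e+10 = 0.01159420 m
G_linear = 0.53000 * (pi * 3.6500 / 0.01159420)^2 = 518417.6
G_dBi = 10 * log10(518417.6) = 57.15 dBi

57.15 dBi


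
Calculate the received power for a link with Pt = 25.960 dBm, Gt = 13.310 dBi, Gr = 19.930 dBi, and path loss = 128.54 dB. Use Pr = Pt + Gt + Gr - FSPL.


Pr = 25.960 + 13.310 + 19.930 - 128.54 = -69.34 dBm

-69.34 dBm


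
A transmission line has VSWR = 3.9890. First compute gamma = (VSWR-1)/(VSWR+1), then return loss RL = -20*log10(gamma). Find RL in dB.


gamma = (3.9890 - 1) / (3.9890 + 1) = 0.5991181
RL = -20 * log10(0.5991181) = 4.450 dB

4.450 dB


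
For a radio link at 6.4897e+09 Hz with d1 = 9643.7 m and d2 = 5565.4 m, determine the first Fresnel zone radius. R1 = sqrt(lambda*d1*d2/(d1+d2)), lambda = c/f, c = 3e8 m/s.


lambda = c / f = 3.0000e+08 / 6.4897e+09 = 0.04622710 m
R1 = sqrt(0.04622710 * 9643.7 * 5565.4 / (9643.7 + 5565.4)) = 12.77 m

12.77 m


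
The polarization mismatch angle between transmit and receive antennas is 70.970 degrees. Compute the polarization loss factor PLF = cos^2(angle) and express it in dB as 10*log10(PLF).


PLF_linear = cos^2(70.970 deg) = 0.1063172
PLF_dB = 10 * log10(0.1063172) = -9.734 dB

-9.734 dB


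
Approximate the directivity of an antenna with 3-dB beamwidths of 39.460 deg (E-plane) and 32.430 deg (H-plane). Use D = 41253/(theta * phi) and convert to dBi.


D_linear = 41253 / (39.460 * 32.430) = 32.23677
D_dBi = 10 * log10(32.23677) = 15.08 dBi

15.08 dBi


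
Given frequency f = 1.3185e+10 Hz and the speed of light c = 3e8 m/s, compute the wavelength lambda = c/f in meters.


lambda = c / f = 3.0000e+08 / 1.3185e+10 = 0.02275 m

0.02275 m


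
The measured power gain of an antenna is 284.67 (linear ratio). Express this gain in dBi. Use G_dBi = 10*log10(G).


G_dBi = 10 * log10(284.67) = 24.54 dBi

24.54 dBi


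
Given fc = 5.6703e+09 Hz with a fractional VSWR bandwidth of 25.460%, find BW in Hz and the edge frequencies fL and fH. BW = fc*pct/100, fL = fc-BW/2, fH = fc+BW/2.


BW = 5.6703e+09 * 25.460/100 = 1.443658e+09 Hz
fL = 5.6703e+09 - 1.443658e+09/2 = 4.948e+09 Hz
fH = 5.6703e+09 + 1.443658e+09/2 = 6.392e+09 Hz

BW=1.444e+09 Hz, fL=4.948e+09 Hz, fH=6.392e+09 Hz


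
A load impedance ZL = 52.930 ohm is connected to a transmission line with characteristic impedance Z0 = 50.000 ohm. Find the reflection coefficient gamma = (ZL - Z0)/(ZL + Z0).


gamma = (52.930 - 50.000) / (52.930 + 50.000) = 0.02847

0.02847


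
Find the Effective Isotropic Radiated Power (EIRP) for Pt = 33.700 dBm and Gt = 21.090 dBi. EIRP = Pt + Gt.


EIRP = Pt + Gt = 33.700 + 21.090 = 54.79 dBm

54.79 dBm


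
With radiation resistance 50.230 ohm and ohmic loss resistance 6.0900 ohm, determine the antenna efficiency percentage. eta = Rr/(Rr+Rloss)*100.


eta = 50.230 / (50.230 + 6.0900) * 100 = 89.19%

89.19%


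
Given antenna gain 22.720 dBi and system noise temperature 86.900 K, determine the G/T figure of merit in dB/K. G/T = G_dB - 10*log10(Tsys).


G/T = 22.720 - 10*log10(86.900) = 22.720 - 19.39020 = 3.330 dB/K

3.330 dB/K


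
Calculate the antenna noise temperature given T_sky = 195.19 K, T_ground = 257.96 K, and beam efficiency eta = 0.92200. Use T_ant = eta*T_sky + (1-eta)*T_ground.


T_ant = 0.92200 * 195.19 + (1 - 0.92200) * 257.96 = 200.1 K

200.1 K


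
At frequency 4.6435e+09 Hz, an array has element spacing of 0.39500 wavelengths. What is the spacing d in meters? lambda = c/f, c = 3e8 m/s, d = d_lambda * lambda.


lambda = c / f = 3.0000e+08 / 4.6435e+09 = 0.06460644 m
d = 0.39500 * 0.06460644 = 0.02552 m

0.02552 m


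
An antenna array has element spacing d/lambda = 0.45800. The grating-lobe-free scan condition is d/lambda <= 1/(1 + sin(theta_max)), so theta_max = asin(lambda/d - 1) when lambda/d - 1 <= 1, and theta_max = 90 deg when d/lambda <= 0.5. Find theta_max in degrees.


lambda/d - 1 = 1/0.45800 - 1 = 1.183406 >= 1
d/lambda <= 0.5, so the array can scan to endfire without grating lobes: theta_max = 90 deg

90 deg


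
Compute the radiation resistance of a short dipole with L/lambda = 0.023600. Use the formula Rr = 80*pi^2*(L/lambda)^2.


Rr = 80 * pi^2 * (0.023600)^2 = 80 * 9.869604 * 5.569600e-04 = 0.4398 ohm

0.4398 ohm


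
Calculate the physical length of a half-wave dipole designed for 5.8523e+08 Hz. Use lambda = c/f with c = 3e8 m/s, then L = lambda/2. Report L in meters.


lambda = c / f = 3.0000e+08 / 5.8523e+08 = 0.5126190 m
L = lambda / 2 = 0.5126190 / 2 = 0.2563 m

0.2563 m


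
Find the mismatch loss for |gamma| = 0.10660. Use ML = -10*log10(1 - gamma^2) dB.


ML = -10 * log10(1 - 0.10660^2) = -10 * log10(0.98863644) = 0.04963 dB

0.04963 dB


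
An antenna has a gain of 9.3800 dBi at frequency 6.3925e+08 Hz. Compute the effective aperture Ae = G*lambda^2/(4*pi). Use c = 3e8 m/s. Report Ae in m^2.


lambda = c / f = 3.0000e+08 / 6.3925e+08 = 0.4693000 m
G_linear = 10^(9.3800/10) = 8.669619
Ae = G_linear * lambda^2 / (4*pi) = 8.669619 * 0.4693000^2 / (4*pi) = 0.1519 m^2

0.1519 m^2


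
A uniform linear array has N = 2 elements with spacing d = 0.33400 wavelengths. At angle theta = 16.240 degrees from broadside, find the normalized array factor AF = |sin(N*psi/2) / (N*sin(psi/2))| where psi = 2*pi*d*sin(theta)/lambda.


psi = 2*pi*0.33400*sin(16.240 deg) = 0.5868930 rad
AF = |sin(2*0.5868930/2) / (2*sin(0.5868930/2))| = 0.9573

0.9573


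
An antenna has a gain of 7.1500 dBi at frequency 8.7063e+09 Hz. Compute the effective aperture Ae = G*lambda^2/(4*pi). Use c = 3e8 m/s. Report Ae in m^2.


lambda = c / f = 3.0000e+08 / 8.7063e+09 = 0.03445781 m
G_linear = 10^(7.1500/10) = 5.188000
Ae = G_linear * lambda^2 / (4*pi) = 5.188000 * 0.03445781^2 / (4*pi) = 4.902e-04 m^2

4.902e-04 m^2


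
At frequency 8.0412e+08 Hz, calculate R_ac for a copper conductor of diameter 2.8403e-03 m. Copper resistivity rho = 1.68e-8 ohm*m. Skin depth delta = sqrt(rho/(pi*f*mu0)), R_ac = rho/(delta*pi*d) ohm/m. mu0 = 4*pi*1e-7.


delta = sqrt(1.68e-8 / (pi * 8.0412e+08 * 4*pi*1e-7)) = 2.300458e-06 m
R_ac = 1.68e-8 / (2.300458e-06 * pi * 2.8403e-03) = 0.8184 ohm/m

0.8184 ohm/m


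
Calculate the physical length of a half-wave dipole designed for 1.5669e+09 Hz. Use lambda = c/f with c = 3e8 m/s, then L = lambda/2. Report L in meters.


lambda = c / f = 3.0000e+08 / 1.5669e+09 = 0.1914608 m
L = lambda / 2 = 0.1914608 / 2 = 0.09573 m

0.09573 m


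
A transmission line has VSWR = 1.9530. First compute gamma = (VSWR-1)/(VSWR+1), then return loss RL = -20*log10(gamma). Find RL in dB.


gamma = (1.9530 - 1) / (1.9530 + 1) = 0.3227227
RL = -20 * log10(0.3227227) = 9.823 dB

9.823 dB


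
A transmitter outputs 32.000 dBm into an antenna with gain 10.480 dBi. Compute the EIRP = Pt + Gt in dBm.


EIRP = Pt + Gt = 32.000 + 10.480 = 42.48 dBm

42.48 dBm


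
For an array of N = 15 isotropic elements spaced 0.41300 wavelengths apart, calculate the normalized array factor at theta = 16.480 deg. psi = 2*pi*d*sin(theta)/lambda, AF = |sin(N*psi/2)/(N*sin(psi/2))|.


psi = 2*pi*0.41300*sin(16.480 deg) = 0.7361386 rad
AF = |sin(15*0.7361386/2) / (15*sin(0.7361386/2))| = 0.1279

0.1279


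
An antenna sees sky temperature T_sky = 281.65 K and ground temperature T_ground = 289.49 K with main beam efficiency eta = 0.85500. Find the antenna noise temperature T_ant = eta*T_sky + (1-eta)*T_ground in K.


T_ant = 0.85500 * 281.65 + (1 - 0.85500) * 289.49 = 282.8 K

282.8 K


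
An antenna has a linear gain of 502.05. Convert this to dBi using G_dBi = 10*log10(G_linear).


G_dBi = 10 * log10(502.05) = 27.01 dBi

27.01 dBi


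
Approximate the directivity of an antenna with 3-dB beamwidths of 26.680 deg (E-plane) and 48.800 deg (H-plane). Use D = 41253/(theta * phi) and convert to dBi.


D_linear = 41253 / (26.680 * 48.800) = 31.68472
D_dBi = 10 * log10(31.68472) = 15.01 dBi

15.01 dBi


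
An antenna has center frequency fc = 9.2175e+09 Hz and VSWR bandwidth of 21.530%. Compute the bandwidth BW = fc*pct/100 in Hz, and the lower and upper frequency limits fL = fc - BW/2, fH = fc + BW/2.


BW = 9.2175e+09 * 21.530/100 = 1.984528e+09 Hz
fL = 9.2175e+09 - 1.984528e+09/2 = 8.225e+09 Hz
fH = 9.2175e+09 + 1.984528e+09/2 = 1.021e+10 Hz

BW=1.985e+09 Hz, fL=8.225e+09 Hz, fH=1.021e+10 Hz


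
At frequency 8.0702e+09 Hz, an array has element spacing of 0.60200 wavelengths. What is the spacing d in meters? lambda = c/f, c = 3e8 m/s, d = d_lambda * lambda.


lambda = c / f = 3.0000e+08 / 8.0702e+09 = 0.03717380 m
d = 0.60200 * 0.03717380 = 0.02238 m

0.02238 m


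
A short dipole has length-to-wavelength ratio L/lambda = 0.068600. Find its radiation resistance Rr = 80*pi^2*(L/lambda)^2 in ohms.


Rr = 80 * pi^2 * (0.068600)^2 = 80 * 9.869604 * 4.705960e-03 = 3.716 ohm

3.716 ohm


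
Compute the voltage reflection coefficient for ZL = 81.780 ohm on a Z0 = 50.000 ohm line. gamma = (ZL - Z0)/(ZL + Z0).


gamma = (81.780 - 50.000) / (81.780 + 50.000) = 0.2412

0.2412


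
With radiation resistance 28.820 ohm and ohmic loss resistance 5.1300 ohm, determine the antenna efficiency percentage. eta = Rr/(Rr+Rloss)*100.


eta = 28.820 / (28.820 + 5.1300) * 100 = 84.89%

84.89%


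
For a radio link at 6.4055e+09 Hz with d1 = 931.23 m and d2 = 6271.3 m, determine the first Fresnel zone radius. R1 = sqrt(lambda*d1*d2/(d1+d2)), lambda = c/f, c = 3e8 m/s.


lambda = c / f = 3.0000e+08 / 6.4055e+09 = 0.04683475 m
R1 = sqrt(0.04683475 * 931.23 * 6271.3 / (931.23 + 6271.3)) = 6.162 m

6.162 m


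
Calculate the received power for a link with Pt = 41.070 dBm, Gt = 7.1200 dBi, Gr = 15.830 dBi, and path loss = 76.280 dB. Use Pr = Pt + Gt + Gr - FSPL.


Pr = 41.070 + 7.1200 + 15.830 - 76.280 = -12.26 dBm

-12.26 dBm


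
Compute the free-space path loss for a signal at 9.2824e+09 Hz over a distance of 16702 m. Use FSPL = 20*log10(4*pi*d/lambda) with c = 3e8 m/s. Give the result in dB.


lambda = c / f = 3.0000e+08 / 9.2824e+09 = 0.03231923 m
FSPL = 20 * log10(4*pi*16702/0.03231923) = 136.3 dB

136.3 dB


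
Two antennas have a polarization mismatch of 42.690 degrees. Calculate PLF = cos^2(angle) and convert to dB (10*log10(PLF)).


PLF_linear = cos^2(42.690 deg) = 0.5402734
PLF_dB = 10 * log10(0.5402734) = -2.674 dB

-2.674 dB


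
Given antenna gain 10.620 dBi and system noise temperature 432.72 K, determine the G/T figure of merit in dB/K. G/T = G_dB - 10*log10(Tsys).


G/T = 10.620 - 10*log10(432.72) = 10.620 - 26.36207 = -15.74 dB/K

-15.74 dB/K


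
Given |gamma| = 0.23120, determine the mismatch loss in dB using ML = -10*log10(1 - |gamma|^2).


ML = -10 * log10(1 - 0.23120^2) = -10 * log10(0.94654656) = 0.2386 dB

0.2386 dB


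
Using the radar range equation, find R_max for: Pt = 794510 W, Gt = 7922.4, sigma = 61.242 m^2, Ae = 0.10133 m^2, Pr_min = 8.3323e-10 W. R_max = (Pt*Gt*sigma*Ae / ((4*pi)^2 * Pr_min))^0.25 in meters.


R^4 = 794510*7922.4*61.242*0.10133 / ((4*pi)^2 * 8.3323e-10) = 2.968649e+17
R_max = 2.968649e+17^0.25 = 23342 m

23342 m


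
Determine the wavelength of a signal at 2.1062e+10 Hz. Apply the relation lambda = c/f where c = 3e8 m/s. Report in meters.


lambda = c / f = 3.0000e+08 / 2.1062e+10 = 0.01424 m

0.01424 m


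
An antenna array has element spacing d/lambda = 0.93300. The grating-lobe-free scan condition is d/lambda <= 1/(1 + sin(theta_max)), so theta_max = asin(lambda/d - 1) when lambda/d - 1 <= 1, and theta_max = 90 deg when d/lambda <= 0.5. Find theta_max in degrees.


lambda/d - 1 = 1/0.93300 - 1 = 0.07181136
theta_max = asin(0.07181136) = 4.118 deg

4.118 deg


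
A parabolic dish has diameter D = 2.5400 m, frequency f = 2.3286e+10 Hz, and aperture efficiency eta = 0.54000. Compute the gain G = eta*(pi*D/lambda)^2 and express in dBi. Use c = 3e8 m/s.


lambda = c / f = 3.0000e+08 / 2.3286e+10 = 0.01288328 m
G_linear = 0.54000 * (pi * 2.5400 / 0.01288328)^2 = 207161.0
G_dBi = 10 * log10(207161.0) = 53.16 dBi

53.16 dBi


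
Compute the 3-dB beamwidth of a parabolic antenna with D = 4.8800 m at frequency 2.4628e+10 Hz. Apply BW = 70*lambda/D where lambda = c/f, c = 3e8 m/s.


lambda = c / f = 3.0000e+08 / 2.4628e+10 = 0.01218126 m
BW = 70 * 0.01218126 / 4.8800 = 0.1747 deg

0.1747 deg


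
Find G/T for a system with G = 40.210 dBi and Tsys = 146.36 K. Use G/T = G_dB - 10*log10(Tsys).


G/T = 40.210 - 10*log10(146.36) = 40.210 - 21.65422 = 18.56 dB/K

18.56 dB/K


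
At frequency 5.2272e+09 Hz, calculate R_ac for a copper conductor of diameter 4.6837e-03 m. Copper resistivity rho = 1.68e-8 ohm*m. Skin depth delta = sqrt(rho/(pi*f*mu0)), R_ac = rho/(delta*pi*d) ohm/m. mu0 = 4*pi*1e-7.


delta = sqrt(1.68e-8 / (pi * 5.2272e+09 * 4*pi*1e-7)) = 9.022777e-07 m
R_ac = 1.68e-8 / (9.022777e-07 * pi * 4.6837e-03) = 1.265 ohm/m

1.265 ohm/m


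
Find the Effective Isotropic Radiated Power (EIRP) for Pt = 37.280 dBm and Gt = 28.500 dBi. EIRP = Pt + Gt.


EIRP = Pt + Gt = 37.280 + 28.500 = 65.78 dBm

65.78 dBm


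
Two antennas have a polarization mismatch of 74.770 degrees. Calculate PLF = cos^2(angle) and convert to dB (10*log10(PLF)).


PLF_linear = cos^2(74.770 deg) = 0.06900836
PLF_dB = 10 * log10(0.06900836) = -11.61 dB

-11.61 dB


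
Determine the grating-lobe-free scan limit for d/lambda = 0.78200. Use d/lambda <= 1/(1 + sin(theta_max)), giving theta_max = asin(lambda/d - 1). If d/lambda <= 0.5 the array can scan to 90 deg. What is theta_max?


lambda/d - 1 = 1/0.78200 - 1 = 0.2787724
theta_max = asin(0.2787724) = 16.19 deg

16.19 deg


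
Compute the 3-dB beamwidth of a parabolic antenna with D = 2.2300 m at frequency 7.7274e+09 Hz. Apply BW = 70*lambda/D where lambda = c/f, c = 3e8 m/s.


lambda = c / f = 3.0000e+08 / 7.7274e+09 = 0.03882289 m
BW = 70 * 0.03882289 / 2.2300 = 1.219 deg

1.219 deg


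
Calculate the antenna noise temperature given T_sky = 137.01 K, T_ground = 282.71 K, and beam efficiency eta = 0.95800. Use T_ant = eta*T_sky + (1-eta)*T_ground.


T_ant = 0.95800 * 137.01 + (1 - 0.95800) * 282.71 = 143.1 K

143.1 K


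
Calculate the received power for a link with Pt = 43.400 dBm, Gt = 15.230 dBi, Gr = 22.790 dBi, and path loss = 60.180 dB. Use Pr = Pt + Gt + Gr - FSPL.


Pr = 43.400 + 15.230 + 22.790 - 60.180 = 21.24 dBm

21.24 dBm


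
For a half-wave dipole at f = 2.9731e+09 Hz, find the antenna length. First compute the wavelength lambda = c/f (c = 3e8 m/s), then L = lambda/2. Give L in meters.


lambda = c / f = 3.0000e+08 / 2.9731e+09 = 0.1009048 m
L = lambda / 2 = 0.1009048 / 2 = 0.05045 m

0.05045 m


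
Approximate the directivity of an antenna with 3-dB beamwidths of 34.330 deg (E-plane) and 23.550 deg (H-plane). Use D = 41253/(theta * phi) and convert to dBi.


D_linear = 41253 / (34.330 * 23.550) = 51.02592
D_dBi = 10 * log10(51.02592) = 17.08 dBi

17.08 dBi


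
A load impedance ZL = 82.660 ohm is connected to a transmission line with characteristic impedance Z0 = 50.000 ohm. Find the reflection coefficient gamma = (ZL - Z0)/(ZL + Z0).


gamma = (82.660 - 50.000) / (82.660 + 50.000) = 0.2462

0.2462


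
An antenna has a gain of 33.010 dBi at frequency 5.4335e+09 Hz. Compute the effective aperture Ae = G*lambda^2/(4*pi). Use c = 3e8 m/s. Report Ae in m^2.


lambda = c / f = 3.0000e+08 / 5.4335e+09 = 0.05521303 m
G_linear = 10^(33.010/10) = 1999.862
Ae = G_linear * lambda^2 / (4*pi) = 1999.862 * 0.05521303^2 / (4*pi) = 0.4851 m^2

0.4851 m^2


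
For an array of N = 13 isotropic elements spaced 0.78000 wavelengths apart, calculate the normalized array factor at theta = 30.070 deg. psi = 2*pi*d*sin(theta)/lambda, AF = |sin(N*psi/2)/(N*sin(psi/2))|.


psi = 2*pi*0.78000*sin(30.070 deg) = 2.455626 rad
AF = |sin(13*2.455626/2) / (13*sin(2.455626/2))| = 0.02049

0.02049


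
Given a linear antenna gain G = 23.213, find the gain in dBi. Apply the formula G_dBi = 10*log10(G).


G_dBi = 10 * log10(23.213) = 13.66 dBi

13.66 dBi


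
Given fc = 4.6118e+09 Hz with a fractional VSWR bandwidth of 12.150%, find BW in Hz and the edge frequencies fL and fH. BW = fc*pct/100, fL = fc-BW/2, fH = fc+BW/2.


BW = 4.6118e+09 * 12.150/100 = 5.603337e+08 Hz
fL = 4.6118e+09 - 5.603337e+08/2 = 4.332e+09 Hz
fH = 4.6118e+09 + 5.603337e+08/2 = 4.892e+09 Hz

BW=5.603e+08 Hz, fL=4.332e+09 Hz, fH=4.892e+09 Hz


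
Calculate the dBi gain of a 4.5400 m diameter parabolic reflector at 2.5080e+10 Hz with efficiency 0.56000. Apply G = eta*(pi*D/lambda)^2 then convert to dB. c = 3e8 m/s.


lambda = c / f = 3.0000e+08 / 2.5080e+10 = 0.01196172 m
G_linear = 0.56000 * (pi * 4.5400 / 0.01196172)^2 = 796181.7
G_dBi = 10 * log10(796181.7) = 59.01 dBi

59.01 dBi


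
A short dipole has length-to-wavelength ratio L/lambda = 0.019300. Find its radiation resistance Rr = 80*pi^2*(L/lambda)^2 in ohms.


Rr = 80 * pi^2 * (0.019300)^2 = 80 * 9.869604 * 3.724900e-04 = 0.2941 ohm

0.2941 ohm


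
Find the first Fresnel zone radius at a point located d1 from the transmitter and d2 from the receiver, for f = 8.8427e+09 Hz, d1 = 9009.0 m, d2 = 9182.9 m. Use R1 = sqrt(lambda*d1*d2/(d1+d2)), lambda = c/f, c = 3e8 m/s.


lambda = c / f = 3.0000e+08 / 8.8427e+09 = 0.03392629 m
R1 = sqrt(0.03392629 * 9009.0 * 9182.9 / (9009.0 + 9182.9)) = 12.42 m

12.42 m


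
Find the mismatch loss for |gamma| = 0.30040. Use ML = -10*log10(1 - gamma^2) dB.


ML = -10 * log10(1 - 0.30040^2) = -10 * log10(0.90975984) = 0.4107 dB

0.4107 dB


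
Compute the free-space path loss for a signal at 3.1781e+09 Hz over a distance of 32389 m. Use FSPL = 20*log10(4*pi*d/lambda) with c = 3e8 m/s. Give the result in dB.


lambda = c / f = 3.0000e+08 / 3.1781e+09 = 0.09439602 m
FSPL = 20 * log10(4*pi*32389/0.09439602) = 132.7 dB

132.7 dB


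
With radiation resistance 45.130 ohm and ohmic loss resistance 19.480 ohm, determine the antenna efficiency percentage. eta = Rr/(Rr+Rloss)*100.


eta = 45.130 / (45.130 + 19.480) * 100 = 69.85%

69.85%


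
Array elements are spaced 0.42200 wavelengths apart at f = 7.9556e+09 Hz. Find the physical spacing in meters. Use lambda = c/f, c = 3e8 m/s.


lambda = c / f = 3.0000e+08 / 7.9556e+09 = 0.03770929 m
d = 0.42200 * 0.03770929 = 0.01591 m

0.01591 m


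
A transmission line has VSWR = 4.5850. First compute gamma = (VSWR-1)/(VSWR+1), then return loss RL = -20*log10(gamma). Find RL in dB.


gamma = (4.5850 - 1) / (4.5850 + 1) = 0.6418979
RL = -20 * log10(0.6418979) = 3.851 dB

3.851 dB


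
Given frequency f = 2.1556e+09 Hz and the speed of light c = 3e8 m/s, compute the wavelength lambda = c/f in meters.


lambda = c / f = 3.0000e+08 / 2.1556e+09 = 0.1392 m

0.1392 m


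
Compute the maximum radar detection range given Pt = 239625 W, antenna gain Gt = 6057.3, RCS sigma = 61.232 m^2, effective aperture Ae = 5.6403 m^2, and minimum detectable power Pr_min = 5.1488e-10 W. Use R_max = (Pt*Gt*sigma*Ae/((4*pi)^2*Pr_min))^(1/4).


R^4 = 239625*6057.3*61.232*5.6403 / ((4*pi)^2 * 5.1488e-10) = 6.165469e+18
R_max = 6.165469e+18^0.25 = 49830 m

49830 m


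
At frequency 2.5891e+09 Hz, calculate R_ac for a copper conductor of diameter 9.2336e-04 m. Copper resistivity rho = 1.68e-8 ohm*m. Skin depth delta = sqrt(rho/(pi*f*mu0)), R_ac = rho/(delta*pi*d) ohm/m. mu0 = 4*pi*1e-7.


delta = sqrt(1.68e-8 / (pi * 2.5891e+09 * 4*pi*1e-7)) = 1.282036e-06 m
R_ac = 1.68e-8 / (1.282036e-06 * pi * 9.2336e-04) = 4.517 ohm/m

4.517 ohm/m


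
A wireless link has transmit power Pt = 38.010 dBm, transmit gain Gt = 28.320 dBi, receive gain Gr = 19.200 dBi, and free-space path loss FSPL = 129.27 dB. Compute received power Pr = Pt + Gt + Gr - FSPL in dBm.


Pr = 38.010 + 28.320 + 19.200 - 129.27 = -43.74 dBm

-43.74 dBm


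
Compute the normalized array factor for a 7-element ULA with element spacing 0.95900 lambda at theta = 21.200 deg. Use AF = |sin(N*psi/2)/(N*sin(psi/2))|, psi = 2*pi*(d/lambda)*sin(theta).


psi = 2*pi*0.95900*sin(21.200 deg) = 2.178996 rad
AF = |sin(7*2.178996/2) / (7*sin(2.178996/2))| = 0.1570

0.1570


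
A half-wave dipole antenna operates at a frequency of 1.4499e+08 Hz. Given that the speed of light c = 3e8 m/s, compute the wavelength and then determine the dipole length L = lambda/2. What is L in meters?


lambda = c / f = 3.0000e+08 / 1.4499e+08 = 2.069108 m
L = lambda / 2 = 2.069108 / 2 = 1.035 m

1.035 m


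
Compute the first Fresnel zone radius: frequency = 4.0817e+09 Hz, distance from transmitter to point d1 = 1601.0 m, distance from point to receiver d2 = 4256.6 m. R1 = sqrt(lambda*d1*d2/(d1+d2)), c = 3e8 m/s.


lambda = c / f = 3.0000e+08 / 4.0817e+09 = 0.07349879 m
R1 = sqrt(0.07349879 * 1601.0 * 4256.6 / (1601.0 + 4256.6)) = 9.247 m

9.247 m


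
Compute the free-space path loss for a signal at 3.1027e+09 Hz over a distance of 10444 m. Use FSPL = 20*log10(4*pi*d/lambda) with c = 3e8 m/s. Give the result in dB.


lambda = c / f = 3.0000e+08 / 3.1027e+09 = 0.09668998 m
FSPL = 20 * log10(4*pi*10444/0.09668998) = 122.7 dB

122.7 dB


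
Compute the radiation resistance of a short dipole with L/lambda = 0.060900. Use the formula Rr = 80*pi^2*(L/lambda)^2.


Rr = 80 * pi^2 * (0.060900)^2 = 80 * 9.869604 * 3.708810e-03 = 2.928 ohm

2.928 ohm


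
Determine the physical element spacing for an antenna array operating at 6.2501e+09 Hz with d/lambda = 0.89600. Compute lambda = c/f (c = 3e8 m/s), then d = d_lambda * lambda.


lambda = c / f = 3.0000e+08 / 6.2501e+09 = 0.04799923 m
d = 0.89600 * 0.04799923 = 0.04301 m

0.04301 m


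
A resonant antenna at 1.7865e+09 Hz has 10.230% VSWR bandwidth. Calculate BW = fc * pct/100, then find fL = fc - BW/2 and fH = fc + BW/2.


BW = 1.7865e+09 * 10.230/100 = 1.827590e+08 Hz
fL = 1.7865e+09 - 1.827590e+08/2 = 1.695e+09 Hz
fH = 1.7865e+09 + 1.827590e+08/2 = 1.878e+09 Hz

BW=1.828e+08 Hz, fL=1.695e+09 Hz, fH=1.878e+09 Hz


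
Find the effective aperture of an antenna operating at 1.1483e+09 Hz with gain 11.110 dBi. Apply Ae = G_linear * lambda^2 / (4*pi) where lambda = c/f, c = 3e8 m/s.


lambda = c / f = 3.0000e+08 / 1.1483e+09 = 0.2612558 m
G_linear = 10^(11.110/10) = 12.91219
Ae = G_linear * lambda^2 / (4*pi) = 12.91219 * 0.2612558^2 / (4*pi) = 0.07013 m^2

0.07013 m^2


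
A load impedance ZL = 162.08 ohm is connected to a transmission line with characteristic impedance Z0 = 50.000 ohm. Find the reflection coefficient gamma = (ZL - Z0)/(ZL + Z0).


gamma = (162.08 - 50.000) / (162.08 + 50.000) = 0.5285

0.5285


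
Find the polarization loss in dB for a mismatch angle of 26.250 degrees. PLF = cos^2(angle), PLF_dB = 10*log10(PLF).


PLF_linear = cos^2(26.250 deg) = 0.8043807
PLF_dB = 10 * log10(0.8043807) = -0.9454 dB

-0.9454 dB


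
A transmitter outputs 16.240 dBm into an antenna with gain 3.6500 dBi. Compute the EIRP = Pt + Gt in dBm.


EIRP = Pt + Gt = 16.240 + 3.6500 = 19.89 dBm

19.89 dBm


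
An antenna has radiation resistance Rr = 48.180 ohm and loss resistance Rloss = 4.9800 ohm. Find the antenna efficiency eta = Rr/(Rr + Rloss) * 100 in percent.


eta = 48.180 / (48.180 + 4.9800) * 100 = 90.63%

90.63%


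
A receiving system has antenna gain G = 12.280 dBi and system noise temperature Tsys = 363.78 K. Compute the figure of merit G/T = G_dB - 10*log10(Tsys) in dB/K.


G/T = 12.280 - 10*log10(363.78) = 12.280 - 25.60839 = -13.33 dB/K

-13.33 dB/K


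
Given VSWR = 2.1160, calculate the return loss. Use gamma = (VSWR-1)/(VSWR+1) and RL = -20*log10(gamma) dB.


gamma = (2.1160 - 1) / (2.1160 + 1) = 0.3581515
RL = -20 * log10(0.3581515) = 8.919 dB

8.919 dB


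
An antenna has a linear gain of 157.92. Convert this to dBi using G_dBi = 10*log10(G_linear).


G_dBi = 10 * log10(157.92) = 21.98 dBi

21.98 dBi


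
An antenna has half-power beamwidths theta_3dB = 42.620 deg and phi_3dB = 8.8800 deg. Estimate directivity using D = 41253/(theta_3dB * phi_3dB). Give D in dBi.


D_linear = 41253 / (42.620 * 8.8800) = 109.0007
D_dBi = 10 * log10(109.0007) = 20.37 dBi

20.37 dBi


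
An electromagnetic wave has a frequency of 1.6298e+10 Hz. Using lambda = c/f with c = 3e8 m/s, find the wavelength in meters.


lambda = c / f = 3.0000e+08 / 1.6298e+10 = 0.01841 m

0.01841 m


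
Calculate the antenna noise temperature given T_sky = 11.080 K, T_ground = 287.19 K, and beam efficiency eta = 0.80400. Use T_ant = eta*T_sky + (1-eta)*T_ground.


T_ant = 0.80400 * 11.080 + (1 - 0.80400) * 287.19 = 65.20 K

65.20 K


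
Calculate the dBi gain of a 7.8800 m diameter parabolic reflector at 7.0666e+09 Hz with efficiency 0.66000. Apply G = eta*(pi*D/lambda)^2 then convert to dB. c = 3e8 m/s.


lambda = c / f = 3.0000e+08 / 7.0666e+09 = 0.04245323 m
G_linear = 0.66000 * (pi * 7.8800 / 0.04245323)^2 = 224426.8
G_dBi = 10 * log10(224426.8) = 53.51 dBi

53.51 dBi
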